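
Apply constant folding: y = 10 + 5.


10 + 5 = 15 at compile time
Optimized: y = 15


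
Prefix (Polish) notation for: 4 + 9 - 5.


left-to-right (same/higher precedence on left): tree is (- (+ 4 9) 5)
Prefix: - + 4 9 5


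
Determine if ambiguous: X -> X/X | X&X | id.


'id/id&id' has two parse trees (no precedence encoded between / and &)
Ambiguous


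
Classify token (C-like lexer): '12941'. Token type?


Pattern: digits only
Type: INTEGER_LITERAL


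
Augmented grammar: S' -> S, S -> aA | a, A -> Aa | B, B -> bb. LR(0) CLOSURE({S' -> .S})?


Start: S' -> .S
For each item with dot before a nonterminal B, add B -> .γ for every B-production
Closure: [S' -> .S, S -> .aA, S -> .a]


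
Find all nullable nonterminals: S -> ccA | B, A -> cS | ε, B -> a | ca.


A nonterminal is nullable iff some alternative derives ε (directly, or every symbol in it is nullable)
Nullable: {A}


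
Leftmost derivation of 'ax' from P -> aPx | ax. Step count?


Derivation: P => ax
Steps: 1


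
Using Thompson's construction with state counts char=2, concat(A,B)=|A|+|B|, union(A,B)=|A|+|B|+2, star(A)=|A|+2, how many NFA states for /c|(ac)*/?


Syntax tree has 3 char leaf(s), 1 union(s), 1 star(s)
chars contribute 3×2 = 6; each union adds +2; each star adds +2
Total: 6 + 2 + 2 = 10 states


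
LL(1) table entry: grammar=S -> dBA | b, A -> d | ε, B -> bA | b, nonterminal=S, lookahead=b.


For [S, b]: 'b' ∈ FIRST(b)
Entry: S -> b


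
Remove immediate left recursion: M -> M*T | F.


Left-recursive alternatives: M*T; non-recursive: F
Introduce M': M -> FM', M' -> *TM' | ε


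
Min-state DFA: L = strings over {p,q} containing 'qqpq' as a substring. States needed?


KMP-style automaton: 4 progress states + 1 absorbing accept = 5
Minimal DFA: 5 states


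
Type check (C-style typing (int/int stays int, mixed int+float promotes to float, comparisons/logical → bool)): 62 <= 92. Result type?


Operand types: int <= int
Rule: comparison yields bool
Result type: bool


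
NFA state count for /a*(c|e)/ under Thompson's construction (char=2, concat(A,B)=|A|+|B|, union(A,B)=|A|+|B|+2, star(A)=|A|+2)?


Syntax tree has 3 char leaf(s), 1 union(s), 1 star(s)
chars contribute 3×2 = 6; each union adds +2; each star adds +2
Total: 6 + 2 + 2 = 10 states


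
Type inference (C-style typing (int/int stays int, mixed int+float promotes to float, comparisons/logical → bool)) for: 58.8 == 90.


Operand types: float == int
Rule: comparison yields bool
Result type: bool


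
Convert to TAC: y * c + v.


Break into single-operator statements:
t1 = y * c
t2 = t1 + v


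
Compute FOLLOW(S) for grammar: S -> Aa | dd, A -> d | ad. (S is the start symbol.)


$ ∈ FOLLOW(S). For each A -> αBβ: add FIRST(β)\{ε} to FOLLOW(B); if β nullable, add FOLLOW(A).
FOLLOW(S) = {$}


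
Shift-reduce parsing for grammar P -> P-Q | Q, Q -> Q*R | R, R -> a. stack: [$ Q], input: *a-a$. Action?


shift '*' to continue Q -> Q*R
Action: shift


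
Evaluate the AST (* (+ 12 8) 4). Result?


Evaluate inner: (+ 12 8) = 20
Evaluate root: (* 20 4) = 80
Result: 80


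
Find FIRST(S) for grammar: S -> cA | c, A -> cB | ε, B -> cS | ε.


Per alternative of S: FIRST(cA) = {c}; FIRST(c) = {c}
FIRST(S) = {c}


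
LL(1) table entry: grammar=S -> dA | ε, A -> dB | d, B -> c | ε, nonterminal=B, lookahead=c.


For [B, c]: 'c' ∈ FIRST(c)
Entry: B -> c


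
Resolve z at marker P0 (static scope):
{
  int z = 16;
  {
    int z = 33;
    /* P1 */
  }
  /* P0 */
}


z declared in the same block as P0
z = 16


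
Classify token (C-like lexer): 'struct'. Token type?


Pattern: reserved word
Type: KEYWORD


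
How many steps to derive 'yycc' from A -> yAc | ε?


Derivation: A => yAc => yyAcc => yycc
Steps: 3


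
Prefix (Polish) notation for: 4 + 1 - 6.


left-to-right (same/higher precedence on left): tree is (- (+ 4 1) 6)
Prefix: - + 4 1 6


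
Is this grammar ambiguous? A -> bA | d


right-linear, alternatives start with distinct terminals 'b' vs 'd': unique leftmost derivation
Unambiguous


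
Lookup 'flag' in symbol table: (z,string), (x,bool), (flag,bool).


Lookup 'flag' → type bool


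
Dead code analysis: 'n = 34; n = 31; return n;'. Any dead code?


first assignment to n is overwritten before any read
Dead: 'n = 34'


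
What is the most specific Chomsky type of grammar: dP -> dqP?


LHS has context (more than one symbol) and |LHS| ≤ |RHS|
Classification: Type 1 (Context-Sensitive)


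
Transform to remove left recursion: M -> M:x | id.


Left-recursive alternatives: M:x; non-recursive: id
Introduce M': M -> idM', M' -> :xM' | ε


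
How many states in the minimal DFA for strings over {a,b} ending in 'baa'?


Track the longest suffix of input matching a prefix of 'baa': 4 classes (prefixes of length 0..3)
Minimal DFA: 4 states


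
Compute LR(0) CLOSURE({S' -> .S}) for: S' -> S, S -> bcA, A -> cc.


Start: S' -> .S
For each item with dot before a nonterminal B, add B -> .γ for every B-production
Closure: [S' -> .S, S -> .bcA]


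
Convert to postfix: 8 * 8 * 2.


Left to right (same or higher precedence on left)
Postfix: 8 8 * 2 *


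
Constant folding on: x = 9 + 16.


9 + 16 = 25 at compile time
Optimized: x = 25


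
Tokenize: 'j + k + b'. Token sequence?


Scan left to right, longest-match per lexeme
Tokens: ID(j), OP(+), ID(k), OP(+), ID(b)


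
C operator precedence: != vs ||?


'!=' is equality (level 6); '||' is logical OR (level 1)
Higher level binds tighter
'!=' has higher precedence than '||'


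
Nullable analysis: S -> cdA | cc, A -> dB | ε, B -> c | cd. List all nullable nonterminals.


A nonterminal is nullable iff some alternative derives ε (directly, or every symbol in it is nullable)
Nullable: {A}


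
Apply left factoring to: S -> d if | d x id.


Common prefix: 'd'
Factored: S -> d S', S' -> if | x id


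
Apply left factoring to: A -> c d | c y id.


Common prefix: 'c'
Factored: A -> c A', A' -> d | y id


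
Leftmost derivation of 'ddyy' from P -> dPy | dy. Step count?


Derivation: P => dPy => ddyy
Steps: 2


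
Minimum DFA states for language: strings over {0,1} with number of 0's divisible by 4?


Track (count of 0) mod 4: states 0..3, accept at 0
Minimal DFA: 4 states


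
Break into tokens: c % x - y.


Scan left to right, longest-match per lexeme
Tokens: ID(c), OP(%), ID(x), OP(-), ID(y)


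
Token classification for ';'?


Pattern: delimiter/punctuation
Type: PUNCTUATION


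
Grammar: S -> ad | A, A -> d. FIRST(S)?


Per alternative of S: FIRST(ad) = {a}; FIRST(A) = {d}
FIRST(S) = {a, d}


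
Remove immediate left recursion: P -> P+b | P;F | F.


Left-recursive alternatives: P+b, P;F; non-recursive: F
Introduce P': P -> FP', P' -> +bP' | ;FP' | ε


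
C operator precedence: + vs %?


'%' is multiplicative (level 10); '+' is additive (level 9)
Higher level binds tighter
'%' has higher precedence than '+'


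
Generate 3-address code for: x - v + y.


Break into single-operator statements:
t1 = x - v
t2 = t1 + y


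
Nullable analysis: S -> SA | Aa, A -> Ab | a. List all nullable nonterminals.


A nonterminal is nullable iff some alternative derives ε (directly, or every symbol in it is nullable)
Nullable: {}


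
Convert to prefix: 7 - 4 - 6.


left-to-right (same/higher precedence on left): tree is (- (- 7 4) 6)
Prefix: - - 7 4 6


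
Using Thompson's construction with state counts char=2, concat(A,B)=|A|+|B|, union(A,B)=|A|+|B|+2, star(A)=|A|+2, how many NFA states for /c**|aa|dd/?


Syntax tree has 5 char leaf(s), 2 union(s), 2 star(s)
chars contribute 5×2 = 10; each union adds +2; each star adds +2
Total: 10 + 4 + 4 = 18 states


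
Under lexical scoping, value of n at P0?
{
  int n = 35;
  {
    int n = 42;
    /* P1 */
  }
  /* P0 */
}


n declared in the same block as P0
n = 35


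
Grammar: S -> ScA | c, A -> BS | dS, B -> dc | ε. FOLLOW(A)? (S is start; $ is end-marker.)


$ ∈ FOLLOW(S). For each A -> αBβ: add FIRST(β)\{ε} to FOLLOW(B); if β nullable, add FOLLOW(A).
FOLLOW(A) = {$, c}


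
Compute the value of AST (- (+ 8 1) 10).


Evaluate inner: (+ 8 1) = 9
Evaluate root: (- 9 10) = -1
Result: -1


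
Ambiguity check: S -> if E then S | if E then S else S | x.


dangling else: 'if E then if E then x else x' parses two ways
Ambiguous


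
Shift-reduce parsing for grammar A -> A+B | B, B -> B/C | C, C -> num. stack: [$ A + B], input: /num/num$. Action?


'/' can extend B; shift to build B -> B/C
Action: shift


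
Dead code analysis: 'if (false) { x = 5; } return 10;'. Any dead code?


condition is constant false, so the whole block is unreachable
Dead: 'if (false) { x = 5; }'


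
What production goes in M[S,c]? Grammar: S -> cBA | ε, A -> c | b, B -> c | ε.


For [S, c]: 'c' ∈ FIRST(cBA)
Entry: S -> cBA


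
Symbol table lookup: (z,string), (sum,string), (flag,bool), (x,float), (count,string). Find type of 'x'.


Lookup 'x' → type float


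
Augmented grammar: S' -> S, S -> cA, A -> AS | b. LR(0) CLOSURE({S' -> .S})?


Start: S' -> .S
For each item with dot before a nonterminal B, add B -> .γ for every B-production
Closure: [S' -> .S, S -> .cA]


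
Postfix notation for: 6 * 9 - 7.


Left to right (same or higher precedence on left)
Postfix: 6 9 * 7 -


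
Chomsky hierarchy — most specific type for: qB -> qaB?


LHS has context (more than one symbol) and |LHS| ≤ |RHS|
Classification: Type 1 (Context-Sensitive)


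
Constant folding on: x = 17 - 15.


17 - 15 = 2 at compile time
Optimized: x = 2


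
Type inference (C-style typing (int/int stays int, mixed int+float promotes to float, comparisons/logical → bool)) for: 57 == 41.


Operand types: int == int
Rule: comparison yields bool
Result type: bool


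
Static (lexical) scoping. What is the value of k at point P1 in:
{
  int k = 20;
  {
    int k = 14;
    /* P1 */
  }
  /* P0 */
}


k declared in the same block as P1
k = 14


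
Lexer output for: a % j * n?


Scan left to right, longest-match per lexeme
Tokens: ID(a), OP(%), ID(j), OP(*), ID(n)


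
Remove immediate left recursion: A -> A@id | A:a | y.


Left-recursive alternatives: A@id, A:a; non-recursive: y
Introduce A': A -> yA', A' -> @idA' | :aA' | ε


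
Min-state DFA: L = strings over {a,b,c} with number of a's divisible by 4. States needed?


Track (count of a) mod 4: states 0..3, accept at 0
Minimal DFA: 4 states


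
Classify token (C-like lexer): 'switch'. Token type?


Pattern: reserved word
Type: KEYWORD


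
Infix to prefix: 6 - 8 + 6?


left-to-right (same/higher precedence on left): tree is (+ (- 6 8) 6)
Prefix: + - 6 8 6


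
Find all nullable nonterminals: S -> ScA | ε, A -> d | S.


A nonterminal is nullable iff some alternative derives ε (directly, or every symbol in it is nullable)
Nullable: {A, S}


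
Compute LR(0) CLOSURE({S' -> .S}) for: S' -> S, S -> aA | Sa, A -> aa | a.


Start: S' -> .S
For each item with dot before a nonterminal B, add B -> .γ for every B-production
Closure: [S' -> .S, S -> .aA, S -> .Sa]


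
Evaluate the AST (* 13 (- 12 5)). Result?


Evaluate inner: (- 12 5) = 7
Evaluate root: (* 13 7) = 91
Result: 91


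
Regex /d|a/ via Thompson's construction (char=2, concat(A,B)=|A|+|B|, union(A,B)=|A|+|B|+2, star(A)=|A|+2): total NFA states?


Syntax tree has 2 char leaf(s), 1 union(s), 0 star(s)
chars contribute 2×2 = 4; each union adds +2; each star adds +2
Total: 4 + 2 + 0 = 6 states


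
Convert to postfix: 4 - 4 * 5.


* has higher precedence, evaluate 4*5 first
Postfix: 4 4 5 * -


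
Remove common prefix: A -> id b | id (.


Common prefix: 'id'
Factored: A -> id A', A' -> b | (


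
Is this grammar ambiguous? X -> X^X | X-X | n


'n^n-n' has two parse trees (no precedence encoded between ^ and -)
Ambiguous


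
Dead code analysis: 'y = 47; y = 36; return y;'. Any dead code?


first assignment to y is overwritten before any read
Dead: 'y = 47'


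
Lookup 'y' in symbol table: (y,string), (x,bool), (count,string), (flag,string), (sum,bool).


Lookup 'y' → type string


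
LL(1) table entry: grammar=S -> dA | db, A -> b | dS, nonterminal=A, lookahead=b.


For [A, b]: 'b' ∈ FIRST(b)
Entry: A -> b


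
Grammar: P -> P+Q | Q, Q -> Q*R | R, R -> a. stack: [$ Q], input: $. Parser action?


lookahead ∉ {*} so Q won't extend; reduce P -> Q
Action: reduce (P -> Q)


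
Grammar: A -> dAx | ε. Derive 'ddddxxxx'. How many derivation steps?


Derivation: A => dAx => ddAxx => dddAxxx => ddddAxxxx => ddddxxxx
Steps: 5


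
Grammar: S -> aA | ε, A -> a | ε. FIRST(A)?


Per alternative of A: FIRST(a) = {a}; FIRST(ε) = {ε}
FIRST(A) = {a, ε}


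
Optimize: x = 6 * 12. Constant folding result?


6 * 12 = 72 at compile time
Optimized: x = 72


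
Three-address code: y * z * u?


Break into single-operator statements:
t1 = y * z
t2 = t1 * u


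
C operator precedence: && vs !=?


'!=' is equality (level 6); '&&' is logical AND (level 2)
Higher level binds tighter
'!=' has higher precedence than '&&'


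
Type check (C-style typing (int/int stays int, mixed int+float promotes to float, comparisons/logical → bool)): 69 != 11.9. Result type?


Operand types: int != float
Rule: comparison yields bool
Result type: bool


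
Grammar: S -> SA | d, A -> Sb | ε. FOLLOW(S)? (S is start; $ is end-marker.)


$ ∈ FOLLOW(S). For each A -> αBβ: add FIRST(β)\{ε} to FOLLOW(B); if β nullable, add FOLLOW(A).
FOLLOW(S) = {$, b, d}


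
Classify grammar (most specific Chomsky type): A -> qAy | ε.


Single nonterminal LHS, but q^n y^n is not regular
Classification: Type 2 (Context-Free)


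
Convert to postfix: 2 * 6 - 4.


Left to right (same or higher precedence on left)
Postfix: 2 6 * 4 -


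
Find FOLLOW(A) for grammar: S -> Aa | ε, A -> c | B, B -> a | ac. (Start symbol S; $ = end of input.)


$ ∈ FOLLOW(S). For each A -> αBβ: add FIRST(β)\{ε} to FOLLOW(B); if β nullable, add FOLLOW(A).
FOLLOW(A) = {a}


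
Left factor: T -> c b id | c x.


Common prefix: 'c'
Factored: T -> c T', T' -> b id | x


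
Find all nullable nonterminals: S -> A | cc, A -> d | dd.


A nonterminal is nullable iff some alternative derives ε (directly, or every symbol in it is nullable)
Nullable: {}


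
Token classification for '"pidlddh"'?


Pattern: double-quoted sequence
Type: STRING_LITERAL


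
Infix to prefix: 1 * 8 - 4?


left-to-right (same/higher precedence on left): tree is (- (* 1 8) 4)
Prefix: - * 1 8 4


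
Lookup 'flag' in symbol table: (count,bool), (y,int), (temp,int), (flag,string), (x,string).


Lookup 'flag' → type string


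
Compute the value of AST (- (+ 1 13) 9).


Evaluate inner: (+ 1 13) = 14
Evaluate root: (- 14 9) = 5
Result: 5


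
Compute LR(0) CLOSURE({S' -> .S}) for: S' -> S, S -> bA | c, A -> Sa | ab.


Start: S' -> .S
For each item with dot before a nonterminal B, add B -> .γ for every B-production
Closure: [S' -> .S, S -> .bA, S -> .c]


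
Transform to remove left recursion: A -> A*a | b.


Left-recursive alternatives: A*a; non-recursive: b
Introduce A': A -> bA', A' -> *aA' | ε


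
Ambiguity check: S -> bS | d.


right-linear, alternatives start with distinct terminals 'b' vs 'd': unique leftmost derivation
Unambiguous


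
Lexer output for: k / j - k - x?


Scan left to right, longest-match per lexeme
Tokens: ID(k), OP(/), ID(j), OP(-), ID(k), OP(-), ID(x)


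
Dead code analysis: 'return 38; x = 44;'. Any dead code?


statement follows a return and is unreachable
Dead: 'x = 44'


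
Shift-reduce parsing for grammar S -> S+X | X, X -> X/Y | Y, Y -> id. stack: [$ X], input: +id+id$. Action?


lookahead ∉ {/} so X won't extend; reduce S -> X
Action: reduce (S -> X)


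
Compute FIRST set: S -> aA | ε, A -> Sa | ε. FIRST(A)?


Per alternative of A: FIRST(Sa) = {a}; FIRST(ε) = {ε}
FIRST(A) = {a, ε}


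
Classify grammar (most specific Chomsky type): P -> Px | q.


Left-linear: every RHS is a terminal or one nonterminal followed by a terminal
Classification: Type 3 (Regular)


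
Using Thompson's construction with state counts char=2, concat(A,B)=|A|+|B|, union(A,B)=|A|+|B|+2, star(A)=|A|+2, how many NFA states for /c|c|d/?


Syntax tree has 3 char leaf(s), 2 union(s), 0 star(s)
chars contribute 3×2 = 6; each union adds +2; each star adds +2
Total: 6 + 4 + 0 = 10 states


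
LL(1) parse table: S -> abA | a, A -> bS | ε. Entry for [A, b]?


For [A, b]: 'b' ∈ FIRST(bS)
Entry: A -> bS


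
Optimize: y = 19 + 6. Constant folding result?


19 + 6 = 25 at compile time
Optimized: y = 25


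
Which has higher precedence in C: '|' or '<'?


'<' is relational (level 7); '|' is bitwise OR (level 3)
Higher level binds tighter
'<' has higher precedence than '|'


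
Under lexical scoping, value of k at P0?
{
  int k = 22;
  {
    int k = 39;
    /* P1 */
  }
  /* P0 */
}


k declared in the same block as P0
k = 22


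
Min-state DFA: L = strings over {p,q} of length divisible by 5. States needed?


Track length mod 5: states 0..4, accept at 0
Minimal DFA: 5 states


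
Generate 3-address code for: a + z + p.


Break into single-operator statements:
t1 = a + z
t2 = t1 + p


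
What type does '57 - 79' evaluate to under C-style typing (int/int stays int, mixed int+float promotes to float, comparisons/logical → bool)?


Operand types: int - int
Rule: mixed int/float promotes to float; int/int stays int
Result type: int


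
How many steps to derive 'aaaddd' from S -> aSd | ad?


Derivation: S => aSd => aaSdd => aaaddd
Steps: 3


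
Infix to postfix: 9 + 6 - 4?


Left to right (same or higher precedence on left)
Postfix: 9 6 + 4 -


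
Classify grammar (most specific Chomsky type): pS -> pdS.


LHS has context (more than one symbol) and |LHS| ≤ |RHS|
Classification: Type 1 (Context-Sensitive)


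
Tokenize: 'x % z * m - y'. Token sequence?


Scan left to right, longest-match per lexeme
Tokens: ID(x), OP(%), ID(z), OP(*), ID(m), OP(-), ID(y)


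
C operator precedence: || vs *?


'*' is multiplicative (level 10); '||' is logical OR (level 1)
Higher level binds tighter
'*' has higher precedence than '||'


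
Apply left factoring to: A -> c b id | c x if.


Common prefix: 'c'
Factored: A -> c A', A' -> b id | x if


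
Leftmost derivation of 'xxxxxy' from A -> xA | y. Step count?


Derivation: A => xA => xxA => xxxA => xxxxA => xxxxxA => xxxxxy
Steps: 6


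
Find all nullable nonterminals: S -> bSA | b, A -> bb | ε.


A nonterminal is nullable iff some alternative derives ε (directly, or every symbol in it is nullable)
Nullable: {A}


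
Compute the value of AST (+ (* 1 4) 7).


Evaluate inner: (* 1 4) = 4
Evaluate root: (+ 4 7) = 11
Result: 11


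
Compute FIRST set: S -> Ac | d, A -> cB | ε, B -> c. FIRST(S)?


Per alternative of S: FIRST(Ac) = {c}; FIRST(d) = {d}
FIRST(S) = {c, d}


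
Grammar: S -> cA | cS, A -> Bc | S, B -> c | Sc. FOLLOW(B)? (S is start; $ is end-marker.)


$ ∈ FOLLOW(S). For each A -> αBβ: add FIRST(β)\{ε} to FOLLOW(B); if β nullable, add FOLLOW(A).
FOLLOW(B) = {c}


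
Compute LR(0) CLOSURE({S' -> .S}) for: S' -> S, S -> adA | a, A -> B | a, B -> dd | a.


Start: S' -> .S
For each item with dot before a nonterminal B, add B -> .γ for every B-production
Closure: [S' -> .S, S -> .adA, S -> .a]


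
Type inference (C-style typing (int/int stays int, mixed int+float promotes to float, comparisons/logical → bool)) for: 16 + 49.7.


Operand types: int + float
Rule: mixed int/float promotes to float; int/int stays int
Result type: float


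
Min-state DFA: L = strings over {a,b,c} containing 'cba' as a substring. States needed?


KMP-style automaton: 3 progress states + 1 absorbing accept = 4
Minimal DFA: 4 states


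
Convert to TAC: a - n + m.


Break into single-operator statements:
t1 = a - n
t2 = t1 + m


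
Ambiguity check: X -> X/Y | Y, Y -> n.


precedence layered via separate nonterminal Y: deterministic
Unambiguous


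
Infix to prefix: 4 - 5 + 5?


left-to-right (same/higher precedence on left): tree is (+ (- 4 5) 5)
Prefix: + - 4 5 5


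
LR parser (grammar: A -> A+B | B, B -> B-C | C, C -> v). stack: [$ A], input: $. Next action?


start symbol A on stack, input exhausted
Action: accept


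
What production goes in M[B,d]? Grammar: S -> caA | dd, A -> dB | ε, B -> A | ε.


For [B, d]: 'd' ∈ FIRST(A)
Entry: B -> A


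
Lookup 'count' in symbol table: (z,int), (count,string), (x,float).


Lookup 'count' → type string


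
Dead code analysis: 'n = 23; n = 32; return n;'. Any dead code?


first assignment to n is overwritten before any read
Dead: 'n = 23'


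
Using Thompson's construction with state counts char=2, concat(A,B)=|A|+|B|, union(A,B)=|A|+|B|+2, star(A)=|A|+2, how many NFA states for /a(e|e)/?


Syntax tree has 3 char leaf(s), 1 union(s), 0 star(s)
chars contribute 3×2 = 6; each union adds +2; each star adds +2
Total: 6 + 2 + 0 = 8 states


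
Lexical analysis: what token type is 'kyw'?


Pattern: letter/underscore followed by alphanumerics, not a keyword
Type: IDENTIFIER


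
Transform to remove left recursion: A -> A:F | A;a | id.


Left-recursive alternatives: A:F, A;a; non-recursive: id
Introduce A': A -> idA', A' -> :FA' | ;aA' | ε


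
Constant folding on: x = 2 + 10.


2 + 10 = 12 at compile time
Optimized: x = 12


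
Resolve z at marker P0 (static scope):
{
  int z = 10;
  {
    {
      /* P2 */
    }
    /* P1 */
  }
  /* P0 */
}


z declared in the same block as P0
z = 10


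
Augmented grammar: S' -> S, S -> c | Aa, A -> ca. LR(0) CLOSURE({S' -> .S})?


Start: S' -> .S
For each item with dot before a nonterminal B, add B -> .γ for every B-production
Closure: [S' -> .S, S -> .c, S -> .Aa, A -> .ca]


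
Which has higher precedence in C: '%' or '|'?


'%' is multiplicative (level 10); '|' is bitwise OR (level 3)
Higher level binds tighter
'%' has higher precedence than '|'


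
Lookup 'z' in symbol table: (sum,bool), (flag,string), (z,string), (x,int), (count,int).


Lookup 'z' → type string


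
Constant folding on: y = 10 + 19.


10 + 19 = 29 at compile time
Optimized: y = 29


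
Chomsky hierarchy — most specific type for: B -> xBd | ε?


Single nonterminal LHS, but x^n d^n is not regular
Classification: Type 2 (Context-Free)


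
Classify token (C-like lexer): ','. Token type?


Pattern: delimiter/punctuation
Type: PUNCTUATION


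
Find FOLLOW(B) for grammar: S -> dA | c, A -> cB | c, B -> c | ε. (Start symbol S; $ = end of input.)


$ ∈ FOLLOW(S). For each A -> αBβ: add FIRST(β)\{ε} to FOLLOW(B); if β nullable, add FOLLOW(A).
FOLLOW(B) = {$}


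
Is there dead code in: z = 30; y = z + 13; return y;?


z is read by y's definition; y is returned
No dead code


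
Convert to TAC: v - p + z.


Break into single-operator statements:
t1 = v - p
t2 = t1 + z


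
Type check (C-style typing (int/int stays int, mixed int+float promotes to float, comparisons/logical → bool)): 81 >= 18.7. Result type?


Operand types: int >= float
Rule: comparison yields bool
Result type: bool


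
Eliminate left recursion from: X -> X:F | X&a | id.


Left-recursive alternatives: X:F, X&a; non-recursive: id
Introduce X': X -> idX', X' -> :FX' | &aX' | ε


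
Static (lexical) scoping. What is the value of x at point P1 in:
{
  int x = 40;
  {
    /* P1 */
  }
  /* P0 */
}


P1's block does not declare x; resolves to the enclosing declaration at depth 0
x = 40


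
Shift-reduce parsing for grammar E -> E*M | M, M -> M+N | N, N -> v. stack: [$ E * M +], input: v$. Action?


no handle; shift 'v'
Action: shift


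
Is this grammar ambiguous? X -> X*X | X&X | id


'id*id&id' has two parse trees (no precedence encoded between * and &)
Ambiguous


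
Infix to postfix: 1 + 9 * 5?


* has higher precedence, evaluate 9*5 first
Postfix: 1 9 5 * +


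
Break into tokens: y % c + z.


Scan left to right, longest-match per lexeme
Tokens: ID(y), OP(%), ID(c), OP(+), ID(z)


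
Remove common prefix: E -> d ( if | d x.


Common prefix: 'd'
Factored: E -> d E', E' -> ( if | x


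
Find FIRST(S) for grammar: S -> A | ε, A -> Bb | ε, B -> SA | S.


Per alternative of S: FIRST(A) = {b, ε}; FIRST(ε) = {ε}
FIRST(S) = {b, ε}


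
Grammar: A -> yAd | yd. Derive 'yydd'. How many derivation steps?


Derivation: A => yAd => yydd
Steps: 2


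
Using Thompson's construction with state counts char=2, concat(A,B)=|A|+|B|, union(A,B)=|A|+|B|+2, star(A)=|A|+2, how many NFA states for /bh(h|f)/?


Syntax tree has 4 char leaf(s), 1 union(s), 0 star(s)
chars contribute 4×2 = 8; each union adds +2; each star adds +2
Total: 8 + 2 + 0 = 10 states


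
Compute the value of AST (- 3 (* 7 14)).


Evaluate inner: (* 7 14) = 98
Evaluate root: (- 3 98) = -95
Result: -95


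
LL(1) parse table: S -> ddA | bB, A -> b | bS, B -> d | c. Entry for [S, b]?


For [S, b]: 'b' ∈ FIRST(bB)
Entry: S -> bB


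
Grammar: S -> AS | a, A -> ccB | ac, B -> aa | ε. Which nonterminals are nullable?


A nonterminal is nullable iff some alternative derives ε (directly, or every symbol in it is nullable)
Nullable: {B}


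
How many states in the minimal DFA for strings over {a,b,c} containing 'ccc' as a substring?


KMP-style automaton: 3 progress states + 1 absorbing accept = 4
Minimal DFA: 4 states


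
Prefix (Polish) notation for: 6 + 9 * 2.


'*' binds tighter: tree is (+ 6 (* 9 2))
Prefix: + 6 * 9 2


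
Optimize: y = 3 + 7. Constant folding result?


3 + 7 = 10 at compile time
Optimized: y = 10


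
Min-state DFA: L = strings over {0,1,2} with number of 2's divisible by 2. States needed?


Track (count of 2) mod 2: states 0..1, accept at 0
Minimal DFA: 2 states


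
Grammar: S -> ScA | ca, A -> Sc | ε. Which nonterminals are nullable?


A nonterminal is nullable iff some alternative derives ε (directly, or every symbol in it is nullable)
Nullable: {A}


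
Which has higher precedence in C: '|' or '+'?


'+' is additive (level 9); '|' is bitwise OR (level 3)
Higher level binds tighter
'+' has higher precedence than '|'


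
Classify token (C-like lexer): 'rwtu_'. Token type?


Pattern: letter/underscore followed by alphanumerics, not a keyword
Type: IDENTIFIER


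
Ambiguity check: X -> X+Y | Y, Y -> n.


precedence layered via separate nonterminal Y: deterministic
Unambiguous


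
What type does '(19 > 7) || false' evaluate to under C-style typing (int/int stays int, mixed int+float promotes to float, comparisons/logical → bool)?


Operand types: bool || bool
Rule: logical operators take bool operands and yield bool
Result type: bool


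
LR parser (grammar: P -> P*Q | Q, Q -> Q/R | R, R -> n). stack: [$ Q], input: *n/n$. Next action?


lookahead ∉ {/} so Q won't extend; reduce P -> Q
Action: reduce (P -> Q)


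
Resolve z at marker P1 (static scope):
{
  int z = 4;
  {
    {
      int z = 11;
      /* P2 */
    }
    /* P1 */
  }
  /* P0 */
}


P1's block does not declare z; resolves to the enclosing declaration at depth 0
z = 4


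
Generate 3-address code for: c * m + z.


Break into single-operator statements:
t1 = c * m
t2 = t1 + z


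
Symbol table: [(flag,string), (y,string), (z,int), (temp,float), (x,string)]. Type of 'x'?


Lookup 'x' → type string


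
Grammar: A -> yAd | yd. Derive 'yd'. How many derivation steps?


Derivation: A => yd
Steps: 1


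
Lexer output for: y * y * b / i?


Scan left to right, longest-match per lexeme
Tokens: ID(y), OP(*), ID(y), OP(*), ID(b), OP(/), ID(i)


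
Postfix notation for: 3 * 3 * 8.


Left to right (same or higher precedence on left)
Postfix: 3 3 * 8 *


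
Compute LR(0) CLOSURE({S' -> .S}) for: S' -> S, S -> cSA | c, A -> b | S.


Start: S' -> .S
For each item with dot before a nonterminal B, add B -> .γ for every B-production
Closure: [S' -> .S, S -> .cSA, S -> .c]


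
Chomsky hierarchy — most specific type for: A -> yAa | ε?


Single nonterminal LHS, but y^n a^n is not regular
Classification: Type 2 (Context-Free)


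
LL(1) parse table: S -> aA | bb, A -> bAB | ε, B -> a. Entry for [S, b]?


For [S, b]: 'b' ∈ FIRST(bb)
Entry: S -> bb


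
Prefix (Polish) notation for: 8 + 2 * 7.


'*' binds tighter: tree is (+ 8 (* 2 7))
Prefix: + 8 * 2 7


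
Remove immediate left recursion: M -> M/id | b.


Left-recursive alternatives: M/id; non-recursive: b
Introduce M': M -> bM', M' -> /idM' | ε


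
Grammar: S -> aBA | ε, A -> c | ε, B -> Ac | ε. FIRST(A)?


Per alternative of A: FIRST(c) = {c}; FIRST(ε) = {ε}
FIRST(A) = {c, ε}


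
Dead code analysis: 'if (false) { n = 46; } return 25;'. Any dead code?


condition is constant false, so the whole block is unreachable
Dead: 'if (false) { n = 46; }'


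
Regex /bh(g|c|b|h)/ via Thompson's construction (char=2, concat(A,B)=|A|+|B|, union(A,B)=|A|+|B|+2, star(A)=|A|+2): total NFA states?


Syntax tree has 6 char leaf(s), 3 union(s), 0 star(s)
chars contribute 6×2 = 12; each union adds +2; each star adds +2
Total: 12 + 6 + 0 = 18 states


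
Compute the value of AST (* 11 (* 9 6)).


Evaluate inner: (* 9 6) = 54
Evaluate root: (* 11 54) = 594
Result: 594


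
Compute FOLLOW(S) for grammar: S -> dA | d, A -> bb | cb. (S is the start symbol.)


$ ∈ FOLLOW(S). For each A -> αBβ: add FIRST(β)\{ε} to FOLLOW(B); if β nullable, add FOLLOW(A).
FOLLOW(S) = {$}


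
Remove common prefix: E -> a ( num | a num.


Common prefix: 'a'
Factored: E -> a E', E' -> ( num | num


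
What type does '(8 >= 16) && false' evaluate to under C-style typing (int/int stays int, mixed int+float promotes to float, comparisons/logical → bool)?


Operand types: bool && bool
Rule: logical operators take bool operands and yield bool
Result type: bool


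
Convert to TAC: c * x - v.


Break into single-operator statements:
t1 = c * x
t2 = t1 - v


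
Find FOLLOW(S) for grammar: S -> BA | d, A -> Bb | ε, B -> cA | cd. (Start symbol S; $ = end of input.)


$ ∈ FOLLOW(S). For each A -> αBβ: add FIRST(β)\{ε} to FOLLOW(B); if β nullable, add FOLLOW(A).
FOLLOW(S) = {$}


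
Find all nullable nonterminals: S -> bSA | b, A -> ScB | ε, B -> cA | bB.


A nonterminal is nullable iff some alternative derives ε (directly, or every symbol in it is nullable)
Nullable: {A}


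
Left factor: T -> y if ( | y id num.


Common prefix: 'y'
Factored: T -> y T', T' -> if ( | id num


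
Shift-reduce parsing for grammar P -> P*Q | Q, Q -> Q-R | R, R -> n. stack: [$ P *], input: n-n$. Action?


no handle ('P*' is not any RHS); shift 'n'
Action: shift


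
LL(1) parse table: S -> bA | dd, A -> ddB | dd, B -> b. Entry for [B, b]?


For [B, b]: 'b' ∈ FIRST(b)
Entry: B -> b


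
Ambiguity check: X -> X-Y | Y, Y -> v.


precedence layered via separate nonterminal Y: deterministic
Unambiguous


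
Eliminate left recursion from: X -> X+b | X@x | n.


Left-recursive alternatives: X+b, X@x; non-recursive: n
Introduce X': X -> nX', X' -> +bX' | @xX' | ε


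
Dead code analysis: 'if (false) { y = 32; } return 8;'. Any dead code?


condition is constant false, so the whole block is unreachable
Dead: 'if (false) { y = 32; }'


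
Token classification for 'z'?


Pattern: letter/underscore followed by alphanumerics, not a keyword
Type: IDENTIFIER


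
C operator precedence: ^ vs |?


'^' is bitwise XOR (level 4); '|' is bitwise OR (level 3)
Higher level binds tighter
'^' has higher precedence than '|'


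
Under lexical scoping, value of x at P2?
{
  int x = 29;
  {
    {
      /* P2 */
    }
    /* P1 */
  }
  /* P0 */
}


P2's block does not declare x; resolves to the enclosing declaration at depth 0
x = 29


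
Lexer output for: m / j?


Scan left to right, longest-match per lexeme
Tokens: ID(m), OP(/), ID(j)


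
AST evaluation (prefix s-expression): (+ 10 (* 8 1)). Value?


Evaluate inner: (* 8 1) = 8
Evaluate root: (+ 10 8) = 18
Result: 18


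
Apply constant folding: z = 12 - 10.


12 - 10 = 2 at compile time
Optimized: z = 2


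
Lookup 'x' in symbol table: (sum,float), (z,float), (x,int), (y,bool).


Lookup 'x' → type int


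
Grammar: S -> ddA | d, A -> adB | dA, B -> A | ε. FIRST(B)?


Per alternative of B: FIRST(A) = {a, d}; FIRST(ε) = {ε}
FIRST(B) = {a, d, ε}


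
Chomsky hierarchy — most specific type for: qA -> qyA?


LHS has context (more than one symbol) and |LHS| ≤ |RHS|
Classification: Type 1 (Context-Sensitive)


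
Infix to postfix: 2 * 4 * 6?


Left to right (same or higher precedence on left)
Postfix: 2 4 * 6 *


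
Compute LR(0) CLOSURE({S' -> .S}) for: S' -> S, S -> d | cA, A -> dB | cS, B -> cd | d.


Start: S' -> .S
For each item with dot before a nonterminal B, add B -> .γ for every B-production
Closure: [S' -> .S, S -> .d, S -> .cA]


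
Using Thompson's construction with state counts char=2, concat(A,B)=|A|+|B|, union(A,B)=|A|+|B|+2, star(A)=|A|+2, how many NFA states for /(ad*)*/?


Syntax tree has 2 char leaf(s), 0 union(s), 2 star(s)
chars contribute 2×2 = 4; each union adds +2; each star adds +2
Total: 4 + 0 + 4 = 8 states


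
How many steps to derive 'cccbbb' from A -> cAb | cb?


Derivation: A => cAb => ccAbb => cccbbb
Steps: 3


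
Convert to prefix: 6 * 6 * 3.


left-to-right (same/higher precedence on left): tree is (* (* 6 6) 3)
Prefix: * * 6 6 3


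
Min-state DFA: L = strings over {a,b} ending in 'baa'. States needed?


Track the longest suffix of input matching a prefix of 'baa': 4 classes (prefixes of length 0..3)
Minimal DFA: 4 states


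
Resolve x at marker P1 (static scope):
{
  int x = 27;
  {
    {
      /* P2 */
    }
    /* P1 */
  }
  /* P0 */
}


P1's block does not declare x; resolves to the enclosing declaration at depth 0
x = 27


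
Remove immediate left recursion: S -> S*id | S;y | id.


Left-recursive alternatives: S*id, S;y; non-recursive: id
Introduce S': S -> idS', S' -> *idS' | ;yS' | ε


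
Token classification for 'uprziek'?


Pattern: letter/underscore followed by alphanumerics, not a keyword
Type: IDENTIFIER


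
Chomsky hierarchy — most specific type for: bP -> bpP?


LHS has context (more than one symbol) and |LHS| ≤ |RHS|
Classification: Type 1 (Context-Sensitive)


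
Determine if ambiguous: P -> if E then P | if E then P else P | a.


dangling else: 'if E then if E then a else a' parses two ways
Ambiguous


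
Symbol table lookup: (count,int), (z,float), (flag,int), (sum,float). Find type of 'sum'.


Lookup 'sum' → type float


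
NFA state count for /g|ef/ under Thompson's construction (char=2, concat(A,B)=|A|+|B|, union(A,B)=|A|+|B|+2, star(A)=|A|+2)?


Syntax tree has 3 char leaf(s), 1 union(s), 0 star(s)
chars contribute 3×2 = 6; each union adds +2; each star adds +2
Total: 6 + 2 + 0 = 8 states


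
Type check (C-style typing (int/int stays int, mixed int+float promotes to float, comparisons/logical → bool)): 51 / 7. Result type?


Operand types: int / int
Rule: mixed int/float promotes to float; int/int stays int
Result type: int


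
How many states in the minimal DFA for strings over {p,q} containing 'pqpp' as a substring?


KMP-style automaton: 4 progress states + 1 absorbing accept = 5
Minimal DFA: 5 states


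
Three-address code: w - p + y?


Break into single-operator statements:
t1 = w - p
t2 = t1 + y


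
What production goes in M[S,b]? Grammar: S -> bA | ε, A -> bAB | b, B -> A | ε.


For [S, b]: 'b' ∈ FIRST(bA)
Entry: S -> bA


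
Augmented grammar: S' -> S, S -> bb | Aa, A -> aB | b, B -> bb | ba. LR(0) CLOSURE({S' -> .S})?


Start: S' -> .S
For each item with dot before a nonterminal B, add B -> .γ for every B-production
Closure: [S' -> .S, S -> .bb, S -> .Aa, A -> .aB, A -> .b]


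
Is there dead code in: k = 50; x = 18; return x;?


k is assigned but never read
Dead: 'k = 50'


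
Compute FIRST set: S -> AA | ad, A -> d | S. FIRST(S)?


Per alternative of S: FIRST(AA) = {a, d}; FIRST(ad) = {a}
FIRST(S) = {a, d}


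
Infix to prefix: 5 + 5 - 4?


left-to-right (same/higher precedence on left): tree is (- (+ 5 5) 4)
Prefix: - + 5 5 4


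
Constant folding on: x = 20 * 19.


20 * 19 = 380 at compile time
Optimized: x = 380


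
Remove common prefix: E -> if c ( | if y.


Common prefix: 'if'
Factored: E -> if E', E' -> c ( | y


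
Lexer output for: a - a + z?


Scan left to right, longest-match per lexeme
Tokens: ID(a), OP(-), ID(a), OP(+), ID(z)


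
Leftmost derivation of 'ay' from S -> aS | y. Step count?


Derivation: S => aS => ay
Steps: 2


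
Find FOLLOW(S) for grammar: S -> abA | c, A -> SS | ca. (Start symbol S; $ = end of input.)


$ ∈ FOLLOW(S). For each A -> αBβ: add FIRST(β)\{ε} to FOLLOW(B); if β nullable, add FOLLOW(A).
FOLLOW(S) = {$, a, c}


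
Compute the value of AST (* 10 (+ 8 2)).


Evaluate inner: (+ 8 2) = 10
Evaluate root: (* 10 10) = 100
Result: 100


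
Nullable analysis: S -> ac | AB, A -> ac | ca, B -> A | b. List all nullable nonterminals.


A nonterminal is nullable iff some alternative derives ε (directly, or every symbol in it is nullable)
Nullable: {}


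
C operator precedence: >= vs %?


'%' is multiplicative (level 10); '>=' is relational (level 7)
Higher level binds tighter
'%' has higher precedence than '>='


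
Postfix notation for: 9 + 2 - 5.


Left to right (same or higher precedence on left)
Postfix: 9 2 + 5 -


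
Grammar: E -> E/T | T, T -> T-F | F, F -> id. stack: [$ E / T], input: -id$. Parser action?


'-' can extend T; shift to build T -> T-F
Action: shift


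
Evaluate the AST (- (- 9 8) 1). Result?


Evaluate inner: (- 9 8) = 1
Evaluate root: (- 1 1) = 0
Result: 0


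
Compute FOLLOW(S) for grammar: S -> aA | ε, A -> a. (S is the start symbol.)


$ ∈ FOLLOW(S). For each A -> αBβ: add FIRST(β)\{ε} to FOLLOW(B); if β nullable, add FOLLOW(A).
FOLLOW(S) = {$}


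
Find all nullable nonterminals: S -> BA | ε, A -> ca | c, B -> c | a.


A nonterminal is nullable iff some alternative derives ε (directly, or every symbol in it is nullable)
Nullable: {S}


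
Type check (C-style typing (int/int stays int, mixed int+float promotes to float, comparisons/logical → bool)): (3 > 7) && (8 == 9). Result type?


Operand types: bool && bool
Rule: logical operators take bool operands and yield bool
Result type: bool


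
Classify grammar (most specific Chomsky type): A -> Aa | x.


Left-linear: every RHS is a terminal or one nonterminal followed by a terminal
Classification: Type 3 (Regular)


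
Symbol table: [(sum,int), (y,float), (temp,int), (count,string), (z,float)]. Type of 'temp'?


Lookup 'temp' → type int
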